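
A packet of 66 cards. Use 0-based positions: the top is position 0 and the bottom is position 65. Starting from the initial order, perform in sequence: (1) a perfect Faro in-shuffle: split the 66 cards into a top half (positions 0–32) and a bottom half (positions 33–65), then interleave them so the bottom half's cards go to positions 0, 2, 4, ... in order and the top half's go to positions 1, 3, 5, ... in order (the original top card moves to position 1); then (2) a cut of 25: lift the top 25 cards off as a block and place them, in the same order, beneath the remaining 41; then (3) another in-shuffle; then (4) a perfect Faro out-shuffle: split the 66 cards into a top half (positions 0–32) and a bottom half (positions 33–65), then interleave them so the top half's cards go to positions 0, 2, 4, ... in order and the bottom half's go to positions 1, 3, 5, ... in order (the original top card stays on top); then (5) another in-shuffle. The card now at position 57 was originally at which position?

32

Undo the operations in reverse order, starting from position 57:
  undo op 5 (in-shuffle, from top half): 57 ← 28
  undo op 4 (out-shuffle, from top half): 28 ← 14
  undo op 3 (in-shuffle, from bottom half): 14 ← 40
  undo op 2 (cut 25): 40 ← 65
  undo op 1 (in-shuffle, from top half): 65 ← 32
So the card at position 57 came from original position 32.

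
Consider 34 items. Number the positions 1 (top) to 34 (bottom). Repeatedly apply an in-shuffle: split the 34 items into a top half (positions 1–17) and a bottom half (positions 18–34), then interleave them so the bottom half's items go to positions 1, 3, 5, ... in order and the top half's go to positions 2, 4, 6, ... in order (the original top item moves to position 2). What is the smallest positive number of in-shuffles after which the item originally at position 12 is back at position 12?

Follow position 12 under repeated in-shuffles:
12 → 24 → 13 → 26 → 17 → 34 → 33 → 31 → 27 → 19 → 3 → 6 → 12
It first returns after 12 in-shuffles.

12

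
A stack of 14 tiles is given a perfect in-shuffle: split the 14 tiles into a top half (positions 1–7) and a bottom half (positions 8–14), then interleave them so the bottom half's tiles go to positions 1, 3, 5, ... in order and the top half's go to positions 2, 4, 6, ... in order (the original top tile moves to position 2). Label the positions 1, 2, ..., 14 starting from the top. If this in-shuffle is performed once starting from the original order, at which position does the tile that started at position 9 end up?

Track the tile's position through each in-shuffle:
9 → 3

3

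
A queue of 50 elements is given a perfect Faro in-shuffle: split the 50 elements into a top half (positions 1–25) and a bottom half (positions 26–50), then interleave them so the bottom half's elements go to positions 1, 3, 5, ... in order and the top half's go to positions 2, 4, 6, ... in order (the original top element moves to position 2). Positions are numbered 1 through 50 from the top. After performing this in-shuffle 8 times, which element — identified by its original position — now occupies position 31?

Work backwards from position 31, undoing one in-shuffle at a time:
31 ← 41 ← 46 ← 23 ← 37 ← 44 ← 22 ← 11 ← 31
So the element now at position 31 started at position 31.

31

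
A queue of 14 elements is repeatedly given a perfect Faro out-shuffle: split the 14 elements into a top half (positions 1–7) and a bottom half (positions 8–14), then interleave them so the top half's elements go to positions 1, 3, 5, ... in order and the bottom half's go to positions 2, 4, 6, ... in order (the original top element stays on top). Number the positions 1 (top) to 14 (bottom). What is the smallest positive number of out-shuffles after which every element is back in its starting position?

12

The out-shuffle permutes the 14 positions with cycle lengths [1, 1, 12].
Every element is home exactly when every cycle has completed a whole number of laps, i.e. after lcm(1, 12) = 12 out-shuffles.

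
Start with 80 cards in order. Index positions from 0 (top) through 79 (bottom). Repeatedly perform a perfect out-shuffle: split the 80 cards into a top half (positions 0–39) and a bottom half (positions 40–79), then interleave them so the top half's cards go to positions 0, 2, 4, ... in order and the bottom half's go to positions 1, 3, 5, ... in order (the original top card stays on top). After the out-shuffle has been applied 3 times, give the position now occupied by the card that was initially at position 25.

Track the card's position through each out-shuffle:
25 → 50 → 21 → 42

42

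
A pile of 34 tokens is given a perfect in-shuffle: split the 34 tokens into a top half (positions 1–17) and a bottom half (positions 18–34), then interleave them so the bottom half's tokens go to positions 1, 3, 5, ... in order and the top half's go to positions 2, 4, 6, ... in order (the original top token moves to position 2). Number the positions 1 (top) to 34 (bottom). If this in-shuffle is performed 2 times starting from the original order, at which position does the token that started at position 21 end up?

Track the token's position through each in-shuffle:
21 → 7 → 14

14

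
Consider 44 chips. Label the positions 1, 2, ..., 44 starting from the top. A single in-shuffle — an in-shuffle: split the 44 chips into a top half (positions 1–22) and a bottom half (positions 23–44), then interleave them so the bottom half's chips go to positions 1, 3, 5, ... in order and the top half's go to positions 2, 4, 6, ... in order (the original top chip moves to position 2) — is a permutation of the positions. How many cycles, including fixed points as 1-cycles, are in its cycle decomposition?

Trace each unvisited position around until it returns:
(1 2 4 8 16 32 ... len 12) (3 6 12 24) (5 10 20 40 35 25) (7 14 28 11 22 44 ... len 12) (9 18 36 27) (15 30) (21 42 39 33)
7 cycles in total.

7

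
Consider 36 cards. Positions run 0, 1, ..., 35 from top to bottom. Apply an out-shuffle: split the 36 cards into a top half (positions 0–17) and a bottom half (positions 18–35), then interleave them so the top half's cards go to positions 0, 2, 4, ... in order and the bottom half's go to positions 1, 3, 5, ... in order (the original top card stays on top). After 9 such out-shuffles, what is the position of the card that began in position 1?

Track the card's position through each out-shuffle:
1 → 2 → 4 → 8 → 16 → 32 → 29 → 23 → 11 → 22

22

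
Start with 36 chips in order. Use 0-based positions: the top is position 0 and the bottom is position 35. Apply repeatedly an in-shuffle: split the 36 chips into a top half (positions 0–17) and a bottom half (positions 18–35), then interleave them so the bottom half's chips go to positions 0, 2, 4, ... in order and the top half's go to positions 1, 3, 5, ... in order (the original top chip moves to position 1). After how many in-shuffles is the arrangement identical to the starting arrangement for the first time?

The in-shuffle permutes the 36 positions with cycle lengths [36].
Every chip is home exactly when every cycle has completed a whole number of laps, i.e. after lcm(36) = 36 in-shuffles.

36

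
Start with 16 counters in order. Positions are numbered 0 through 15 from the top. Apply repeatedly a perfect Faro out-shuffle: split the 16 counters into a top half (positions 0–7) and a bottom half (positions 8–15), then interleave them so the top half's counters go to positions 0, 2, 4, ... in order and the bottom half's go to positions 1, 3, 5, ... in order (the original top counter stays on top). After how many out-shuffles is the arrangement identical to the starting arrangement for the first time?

The out-shuffle permutes the 16 positions with cycle lengths [1, 1, 2, 4, 4, 4].
Every counter is home exactly when every cycle has completed a whole number of laps, i.e. after lcm(1, 2, 4) = 4 out-shuffles.

4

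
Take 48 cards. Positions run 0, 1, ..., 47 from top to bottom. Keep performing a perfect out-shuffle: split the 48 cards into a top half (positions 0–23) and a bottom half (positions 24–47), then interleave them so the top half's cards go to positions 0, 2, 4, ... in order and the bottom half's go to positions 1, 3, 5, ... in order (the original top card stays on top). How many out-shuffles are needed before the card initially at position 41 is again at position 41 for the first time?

Follow position 41 under repeated out-shuffles:
41 → 35 → 23 → 46 → 45 → 43 → 39 → 31 → ... → 41 (length 23)
It first returns after 23 out-shuffles.

23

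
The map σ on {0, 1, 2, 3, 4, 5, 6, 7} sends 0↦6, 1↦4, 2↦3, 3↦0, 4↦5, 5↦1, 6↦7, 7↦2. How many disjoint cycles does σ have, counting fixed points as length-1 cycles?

Cycle decomposition: (0 6 7 2 3) (1 4 5).
2 cycles.

2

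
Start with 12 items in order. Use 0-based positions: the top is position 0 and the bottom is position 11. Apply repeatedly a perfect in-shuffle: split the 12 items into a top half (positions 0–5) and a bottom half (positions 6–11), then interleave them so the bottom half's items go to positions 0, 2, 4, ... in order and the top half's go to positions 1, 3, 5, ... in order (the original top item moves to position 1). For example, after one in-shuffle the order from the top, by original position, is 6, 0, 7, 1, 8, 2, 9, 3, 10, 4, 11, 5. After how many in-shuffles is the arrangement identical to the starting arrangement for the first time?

The in-shuffle permutes the 12 positions with cycle lengths [12].
Every item is home exactly when every cycle has completed a whole number of laps, i.e. after lcm(12) = 12 in-shuffles.

12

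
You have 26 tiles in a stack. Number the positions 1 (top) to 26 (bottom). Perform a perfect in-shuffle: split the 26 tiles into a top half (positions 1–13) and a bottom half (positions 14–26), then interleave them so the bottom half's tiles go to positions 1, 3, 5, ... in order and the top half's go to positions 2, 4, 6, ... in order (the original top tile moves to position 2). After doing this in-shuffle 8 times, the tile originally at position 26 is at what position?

14

Track the tile's position through each in-shuffle:
26 → 25 → 23 → 19 → 11 → 22 → 17 → 7 → 14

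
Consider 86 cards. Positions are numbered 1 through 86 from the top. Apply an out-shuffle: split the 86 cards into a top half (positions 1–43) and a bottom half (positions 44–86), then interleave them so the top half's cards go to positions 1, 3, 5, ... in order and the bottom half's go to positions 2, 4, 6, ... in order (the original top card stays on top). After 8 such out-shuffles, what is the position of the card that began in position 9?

9

Track the card's position through each out-shuffle:
9 → 17 → 33 → 65 → 44 → 2 → 3 → 5 → 9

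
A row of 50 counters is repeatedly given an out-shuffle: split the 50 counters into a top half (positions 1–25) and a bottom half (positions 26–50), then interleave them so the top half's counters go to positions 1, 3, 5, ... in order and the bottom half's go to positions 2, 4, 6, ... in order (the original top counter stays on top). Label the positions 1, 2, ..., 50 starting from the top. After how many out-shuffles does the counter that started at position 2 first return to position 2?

21

Follow position 2 under repeated out-shuffles:
2 → 3 → 5 → 9 → 17 → 33 → 16 → 31 → ... → 2 (length 21)
It first returns after 21 out-shuffles.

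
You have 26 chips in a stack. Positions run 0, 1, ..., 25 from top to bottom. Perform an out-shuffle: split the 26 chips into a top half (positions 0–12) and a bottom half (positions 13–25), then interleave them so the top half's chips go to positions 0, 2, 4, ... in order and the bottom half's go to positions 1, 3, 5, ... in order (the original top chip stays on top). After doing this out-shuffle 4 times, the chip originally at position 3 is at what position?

Track the chip's position through each out-shuffle:
3 → 6 → 12 → 24 → 23

23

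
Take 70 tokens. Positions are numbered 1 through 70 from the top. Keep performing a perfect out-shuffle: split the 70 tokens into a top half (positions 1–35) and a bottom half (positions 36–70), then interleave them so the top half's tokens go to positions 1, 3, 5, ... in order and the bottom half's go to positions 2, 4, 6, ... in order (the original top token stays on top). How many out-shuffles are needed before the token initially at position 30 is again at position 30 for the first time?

Follow position 30 under repeated out-shuffles:
30 → 59 → 48 → 26 → 51 → 32 → 63 → 56 → ... → 30 (length 22)
It first returns after 22 out-shuffles.

22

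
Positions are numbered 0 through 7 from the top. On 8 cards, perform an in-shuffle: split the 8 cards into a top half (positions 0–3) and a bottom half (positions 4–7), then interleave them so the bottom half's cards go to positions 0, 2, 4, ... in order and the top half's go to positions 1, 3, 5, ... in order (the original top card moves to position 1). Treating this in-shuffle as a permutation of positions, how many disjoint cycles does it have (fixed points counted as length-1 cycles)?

2

Trace each unvisited position around until it returns:
(0 1 3 7 6 4) (2 5)
2 cycles in total.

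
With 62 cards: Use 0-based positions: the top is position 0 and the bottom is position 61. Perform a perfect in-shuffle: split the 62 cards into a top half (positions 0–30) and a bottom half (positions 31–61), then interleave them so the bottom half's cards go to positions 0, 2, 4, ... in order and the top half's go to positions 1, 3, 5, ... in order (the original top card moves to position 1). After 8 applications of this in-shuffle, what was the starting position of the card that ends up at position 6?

Work backwards from position 6, undoing one in-shuffle at a time:
6 ← 34 ← 48 ← 55 ← 27 ← 13 ← 6 ← 34 ← 48
So the card now at position 6 started at position 48.

48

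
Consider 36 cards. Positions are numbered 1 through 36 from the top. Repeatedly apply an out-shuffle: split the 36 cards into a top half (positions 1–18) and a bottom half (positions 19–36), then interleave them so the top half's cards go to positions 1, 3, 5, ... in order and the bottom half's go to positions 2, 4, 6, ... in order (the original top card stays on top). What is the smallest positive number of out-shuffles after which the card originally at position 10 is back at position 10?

Follow position 10 under repeated out-shuffles:
10 → 19 → 2 → 3 → 5 → 9 → 17 → 33 → 30 → 24 → 12 → 23 → 10
It first returns after 12 out-shuffles.

12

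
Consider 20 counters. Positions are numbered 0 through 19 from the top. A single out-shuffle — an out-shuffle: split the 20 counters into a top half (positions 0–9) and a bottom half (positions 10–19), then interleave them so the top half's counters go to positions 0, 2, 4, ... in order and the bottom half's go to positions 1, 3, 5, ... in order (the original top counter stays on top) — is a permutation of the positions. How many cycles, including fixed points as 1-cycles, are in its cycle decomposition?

3

Trace each unvisited position around until it returns:
(0) (1 2 4 8 16 13 ... len 18) (19)
3 cycles in total.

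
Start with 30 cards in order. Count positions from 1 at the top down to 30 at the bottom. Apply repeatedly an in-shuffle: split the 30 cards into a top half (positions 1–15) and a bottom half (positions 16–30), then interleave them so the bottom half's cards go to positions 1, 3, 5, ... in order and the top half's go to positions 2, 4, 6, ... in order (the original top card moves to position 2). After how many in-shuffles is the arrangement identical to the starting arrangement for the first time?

5

The in-shuffle permutes the 30 positions with cycle lengths [5, 5, 5, 5, 5, 5].
Every card is home exactly when every cycle has completed a whole number of laps, i.e. after lcm(5) = 5 in-shuffles.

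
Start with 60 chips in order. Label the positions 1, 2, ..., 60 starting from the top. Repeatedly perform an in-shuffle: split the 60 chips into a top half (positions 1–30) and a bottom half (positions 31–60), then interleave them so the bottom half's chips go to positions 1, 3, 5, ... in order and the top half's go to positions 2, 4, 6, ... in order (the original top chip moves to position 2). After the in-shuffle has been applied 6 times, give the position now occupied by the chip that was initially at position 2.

Track the chip's position through each in-shuffle:
2 → 4 → 8 → 16 → 32 → 3 → 6

6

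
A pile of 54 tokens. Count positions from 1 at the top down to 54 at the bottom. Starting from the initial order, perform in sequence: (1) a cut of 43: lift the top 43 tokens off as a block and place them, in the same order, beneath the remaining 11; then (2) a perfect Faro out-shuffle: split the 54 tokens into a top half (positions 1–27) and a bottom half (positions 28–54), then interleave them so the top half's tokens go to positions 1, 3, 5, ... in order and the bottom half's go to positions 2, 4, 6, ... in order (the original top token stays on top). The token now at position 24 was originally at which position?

Undo the operations in reverse order, starting from position 24:
  undo op 2 (out-shuffle, from bottom half): 24 ← 39
  undo op 1 (cut 43): 39 ← 28
So the token at position 24 came from original position 28.

28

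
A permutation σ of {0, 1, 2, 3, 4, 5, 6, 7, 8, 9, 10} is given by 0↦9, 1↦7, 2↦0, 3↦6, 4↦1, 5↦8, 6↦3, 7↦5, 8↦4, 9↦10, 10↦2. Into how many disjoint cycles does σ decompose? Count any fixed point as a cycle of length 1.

3

Cycle decomposition: (0 9 10 2) (1 7 5 8 4) (3 6).
3 cycles.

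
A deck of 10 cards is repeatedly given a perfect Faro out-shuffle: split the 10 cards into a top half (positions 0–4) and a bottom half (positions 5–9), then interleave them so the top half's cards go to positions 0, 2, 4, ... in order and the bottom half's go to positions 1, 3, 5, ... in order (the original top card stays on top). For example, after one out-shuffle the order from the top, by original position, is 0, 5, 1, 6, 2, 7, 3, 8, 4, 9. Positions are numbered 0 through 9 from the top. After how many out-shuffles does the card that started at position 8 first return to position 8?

6

Follow position 8 under repeated out-shuffles:
8 → 7 → 5 → 1 → 2 → 4 → 8
It first returns after 6 out-shuffles.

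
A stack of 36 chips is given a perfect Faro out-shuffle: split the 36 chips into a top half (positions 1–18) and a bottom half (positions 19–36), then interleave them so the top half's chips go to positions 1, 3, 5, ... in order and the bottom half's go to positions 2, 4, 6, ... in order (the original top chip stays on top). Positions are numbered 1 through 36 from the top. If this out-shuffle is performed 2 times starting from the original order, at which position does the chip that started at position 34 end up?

Track the chip's position through each out-shuffle:
34 → 32 → 28

28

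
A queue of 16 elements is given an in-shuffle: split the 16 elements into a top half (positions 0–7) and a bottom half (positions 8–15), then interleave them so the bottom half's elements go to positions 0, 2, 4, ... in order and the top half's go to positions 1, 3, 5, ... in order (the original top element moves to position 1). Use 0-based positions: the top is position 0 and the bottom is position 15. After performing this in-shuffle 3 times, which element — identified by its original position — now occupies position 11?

9

Work backwards from position 11, undoing one in-shuffle at a time:
11 ← 5 ← 2 ← 9
So the element now at position 11 started at position 9.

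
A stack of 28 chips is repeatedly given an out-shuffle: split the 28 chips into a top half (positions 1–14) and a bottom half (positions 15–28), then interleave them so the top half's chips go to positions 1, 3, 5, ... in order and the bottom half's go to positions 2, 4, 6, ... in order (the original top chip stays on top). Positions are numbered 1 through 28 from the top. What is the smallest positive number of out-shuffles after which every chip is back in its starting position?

18

The out-shuffle permutes the 28 positions with cycle lengths [1, 1, 2, 6, 18].
Every chip is home exactly when every cycle has completed a whole number of laps, i.e. after lcm(1, 2, 6, 18) = 18 out-shuffles.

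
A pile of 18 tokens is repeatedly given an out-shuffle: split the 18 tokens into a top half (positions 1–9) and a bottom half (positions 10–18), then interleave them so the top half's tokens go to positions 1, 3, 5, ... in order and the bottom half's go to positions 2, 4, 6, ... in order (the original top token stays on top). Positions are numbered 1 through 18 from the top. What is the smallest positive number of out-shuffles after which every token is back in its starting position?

8

The out-shuffle permutes the 18 positions with cycle lengths [1, 1, 8, 8].
Every token is home exactly when every cycle has completed a whole number of laps, i.e. after lcm(1, 8) = 8 out-shuffles.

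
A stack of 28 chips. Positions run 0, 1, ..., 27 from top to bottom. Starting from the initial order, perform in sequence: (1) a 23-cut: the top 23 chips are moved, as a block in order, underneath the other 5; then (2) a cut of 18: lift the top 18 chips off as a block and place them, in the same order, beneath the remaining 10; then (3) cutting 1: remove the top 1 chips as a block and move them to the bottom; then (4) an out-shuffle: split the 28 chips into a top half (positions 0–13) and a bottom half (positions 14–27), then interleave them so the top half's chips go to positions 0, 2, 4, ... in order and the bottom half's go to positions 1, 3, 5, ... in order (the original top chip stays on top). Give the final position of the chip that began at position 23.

Track the chip from position 23 forward through each operation:
  after op 1 (cut 23): 23 → 0
  after op 2 (cut 18): 0 → 10
  after op 3 (cut 1): 10 → 9
  after op 4 (out-shuffle): 9 → 18

18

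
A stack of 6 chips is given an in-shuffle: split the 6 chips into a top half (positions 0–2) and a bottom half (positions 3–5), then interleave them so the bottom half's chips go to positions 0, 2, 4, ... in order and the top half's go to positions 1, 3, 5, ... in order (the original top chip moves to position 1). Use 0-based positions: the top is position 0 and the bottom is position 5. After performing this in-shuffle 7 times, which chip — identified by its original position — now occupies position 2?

Work backwards from position 2, undoing one in-shuffle at a time:
2 ← 4 ← 5 ← 2 ← 4 ← 5 ← 2 ← 4
So the chip now at position 2 started at position 4.

4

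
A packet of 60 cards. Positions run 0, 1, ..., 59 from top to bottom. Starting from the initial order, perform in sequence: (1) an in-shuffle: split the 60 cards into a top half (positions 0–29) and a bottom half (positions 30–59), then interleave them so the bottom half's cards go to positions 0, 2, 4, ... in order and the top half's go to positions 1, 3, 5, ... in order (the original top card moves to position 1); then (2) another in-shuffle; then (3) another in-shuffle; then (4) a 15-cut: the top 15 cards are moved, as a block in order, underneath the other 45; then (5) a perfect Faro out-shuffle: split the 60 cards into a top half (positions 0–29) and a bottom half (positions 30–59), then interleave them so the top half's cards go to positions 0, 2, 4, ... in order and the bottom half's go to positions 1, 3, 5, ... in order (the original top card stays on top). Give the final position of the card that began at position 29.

Track the card from position 29 forward through each operation:
  after op 1 (in-shuffle): 29 → 59
  after op 2 (in-shuffle): 59 → 58
  after op 3 (in-shuffle): 58 → 56
  after op 4 (cut 15): 56 → 41
  after op 5 (out-shuffle): 41 → 23

23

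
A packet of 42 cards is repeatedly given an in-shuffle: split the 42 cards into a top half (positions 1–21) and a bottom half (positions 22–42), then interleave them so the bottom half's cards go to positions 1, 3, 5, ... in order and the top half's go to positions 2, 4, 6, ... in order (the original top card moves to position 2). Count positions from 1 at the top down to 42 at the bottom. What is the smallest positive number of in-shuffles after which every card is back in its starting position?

The in-shuffle permutes the 42 positions with cycle lengths [14, 14, 14].
Every card is home exactly when every cycle has completed a whole number of laps, i.e. after lcm(14) = 14 in-shuffles.

14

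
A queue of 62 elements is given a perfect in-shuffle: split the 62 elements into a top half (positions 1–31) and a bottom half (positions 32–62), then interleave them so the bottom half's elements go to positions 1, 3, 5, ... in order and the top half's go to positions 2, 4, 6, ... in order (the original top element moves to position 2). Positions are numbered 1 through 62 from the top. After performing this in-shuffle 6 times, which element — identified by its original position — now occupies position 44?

44

Work backwards from position 44, undoing one in-shuffle at a time:
44 ← 22 ← 11 ← 37 ← 50 ← 25 ← 44
So the element now at position 44 started at position 44.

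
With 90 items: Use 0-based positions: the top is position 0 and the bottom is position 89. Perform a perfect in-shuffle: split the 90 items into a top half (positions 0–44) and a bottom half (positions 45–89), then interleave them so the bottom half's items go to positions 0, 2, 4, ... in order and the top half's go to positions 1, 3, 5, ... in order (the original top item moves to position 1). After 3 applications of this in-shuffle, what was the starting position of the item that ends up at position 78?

43

Work backwards from position 78, undoing one in-shuffle at a time:
78 ← 84 ← 87 ← 43
So the item now at position 78 started at position 43.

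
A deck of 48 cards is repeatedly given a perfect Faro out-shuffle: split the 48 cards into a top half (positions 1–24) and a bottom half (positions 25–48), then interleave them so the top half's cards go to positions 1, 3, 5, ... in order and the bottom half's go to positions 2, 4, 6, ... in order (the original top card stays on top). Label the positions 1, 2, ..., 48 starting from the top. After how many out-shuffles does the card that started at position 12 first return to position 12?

23

Follow position 12 under repeated out-shuffles:
12 → 23 → 45 → 42 → 36 → 24 → 47 → 46 → ... → 12 (length 23)
It first returns after 23 out-shuffles.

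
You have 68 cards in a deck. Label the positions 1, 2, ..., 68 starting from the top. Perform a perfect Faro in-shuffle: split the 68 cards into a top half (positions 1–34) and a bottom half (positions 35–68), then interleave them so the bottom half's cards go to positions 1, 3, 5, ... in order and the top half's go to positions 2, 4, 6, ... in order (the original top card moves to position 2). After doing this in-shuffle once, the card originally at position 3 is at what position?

Track the card's position through each in-shuffle:
3 → 6

6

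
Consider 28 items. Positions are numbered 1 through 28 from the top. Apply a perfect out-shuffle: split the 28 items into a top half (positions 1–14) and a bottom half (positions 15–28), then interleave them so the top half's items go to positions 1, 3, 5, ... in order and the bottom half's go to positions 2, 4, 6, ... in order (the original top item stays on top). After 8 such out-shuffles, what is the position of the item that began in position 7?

Track the item's position through each out-shuffle:
7 → 13 → 25 → 22 → 16 → 4 → 7 → 13 → 25

25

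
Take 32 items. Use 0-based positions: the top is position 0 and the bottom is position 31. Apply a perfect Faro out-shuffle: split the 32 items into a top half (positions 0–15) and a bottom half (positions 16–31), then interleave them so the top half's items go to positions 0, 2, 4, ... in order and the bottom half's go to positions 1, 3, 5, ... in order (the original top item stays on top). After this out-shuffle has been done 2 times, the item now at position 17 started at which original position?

12

Work backwards from position 17, undoing one out-shuffle at a time:
17 ← 24 ← 12
So the item now at position 17 started at position 12.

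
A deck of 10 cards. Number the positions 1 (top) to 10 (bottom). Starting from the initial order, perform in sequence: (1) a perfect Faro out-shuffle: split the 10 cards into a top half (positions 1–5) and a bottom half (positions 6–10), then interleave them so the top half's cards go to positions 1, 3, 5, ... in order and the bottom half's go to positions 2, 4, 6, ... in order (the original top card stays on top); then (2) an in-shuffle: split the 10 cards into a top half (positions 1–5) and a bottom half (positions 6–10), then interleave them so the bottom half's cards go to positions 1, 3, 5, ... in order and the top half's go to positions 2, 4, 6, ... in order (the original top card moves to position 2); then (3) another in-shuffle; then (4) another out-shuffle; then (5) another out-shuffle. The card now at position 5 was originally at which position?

8

Undo the operations in reverse order, starting from position 5:
  undo op 5 (out-shuffle, from top half): 5 ← 3
  undo op 4 (out-shuffle, from top half): 3 ← 2
  undo op 3 (in-shuffle, from top half): 2 ← 1
  undo op 2 (in-shuffle, from bottom half): 1 ← 6
  undo op 1 (out-shuffle, from bottom half): 6 ← 8
So the card at position 5 came from original position 8.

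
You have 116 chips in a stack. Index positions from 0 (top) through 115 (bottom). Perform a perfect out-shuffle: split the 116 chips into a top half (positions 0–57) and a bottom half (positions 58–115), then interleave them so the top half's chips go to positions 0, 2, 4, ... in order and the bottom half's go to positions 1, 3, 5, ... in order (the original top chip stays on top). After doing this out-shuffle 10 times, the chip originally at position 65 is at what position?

90

Track the chip's position through each out-shuffle:
65 → 15 → 30 → 60 → 5 → 10 → 20 → 40 → 80 → 45 → 90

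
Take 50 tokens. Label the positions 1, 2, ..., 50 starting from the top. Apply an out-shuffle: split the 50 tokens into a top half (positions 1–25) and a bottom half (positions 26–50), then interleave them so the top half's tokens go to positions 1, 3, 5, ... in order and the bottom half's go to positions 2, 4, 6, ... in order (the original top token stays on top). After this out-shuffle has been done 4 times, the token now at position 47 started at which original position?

Work backwards from position 47, undoing one out-shuffle at a time:
47 ← 24 ← 37 ← 19 ← 10
So the token now at position 47 started at position 10.

10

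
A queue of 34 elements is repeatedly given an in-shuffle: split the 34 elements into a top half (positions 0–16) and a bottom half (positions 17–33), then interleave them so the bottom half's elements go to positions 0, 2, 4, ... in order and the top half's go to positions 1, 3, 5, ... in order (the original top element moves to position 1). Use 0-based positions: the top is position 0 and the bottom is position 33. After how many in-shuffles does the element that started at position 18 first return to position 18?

12

Follow position 18 under repeated in-shuffles:
18 → 2 → 5 → 11 → 23 → 12 → 25 → 16 → 33 → 32 → 30 → 26 → 18
It first returns after 12 in-shuffles.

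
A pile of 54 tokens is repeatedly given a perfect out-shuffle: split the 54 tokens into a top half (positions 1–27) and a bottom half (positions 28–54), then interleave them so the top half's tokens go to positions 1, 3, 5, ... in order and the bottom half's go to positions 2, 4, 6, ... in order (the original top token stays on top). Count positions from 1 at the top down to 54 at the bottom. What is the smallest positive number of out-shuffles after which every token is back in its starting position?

The out-shuffle permutes the 54 positions with cycle lengths [1, 1, 52].
Every token is home exactly when every cycle has completed a whole number of laps, i.e. after lcm(1, 52) = 52 out-shuffles.

52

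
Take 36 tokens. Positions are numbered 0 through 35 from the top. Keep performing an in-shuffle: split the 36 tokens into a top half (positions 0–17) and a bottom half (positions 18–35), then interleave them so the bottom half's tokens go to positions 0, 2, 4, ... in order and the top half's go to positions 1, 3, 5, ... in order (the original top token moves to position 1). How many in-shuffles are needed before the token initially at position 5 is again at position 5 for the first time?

Follow position 5 under repeated in-shuffles:
5 → 11 → 23 → 10 → 21 → 6 → 13 → 27 → ... → 5 (length 36)
It first returns after 36 in-shuffles.

36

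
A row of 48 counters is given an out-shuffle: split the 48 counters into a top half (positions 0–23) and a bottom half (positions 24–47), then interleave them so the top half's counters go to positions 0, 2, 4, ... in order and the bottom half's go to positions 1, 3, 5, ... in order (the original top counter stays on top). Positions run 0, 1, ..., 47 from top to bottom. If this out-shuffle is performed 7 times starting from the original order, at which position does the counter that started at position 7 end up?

Track the counter's position through each out-shuffle:
7 → 14 → 28 → 9 → 18 → 36 → 25 → 3

3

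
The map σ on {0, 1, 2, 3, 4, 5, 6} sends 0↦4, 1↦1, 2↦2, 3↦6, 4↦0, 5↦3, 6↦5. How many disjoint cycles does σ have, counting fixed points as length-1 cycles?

4

Cycle decomposition: (0 4) (1) (2) (3 6 5).
4 cycles.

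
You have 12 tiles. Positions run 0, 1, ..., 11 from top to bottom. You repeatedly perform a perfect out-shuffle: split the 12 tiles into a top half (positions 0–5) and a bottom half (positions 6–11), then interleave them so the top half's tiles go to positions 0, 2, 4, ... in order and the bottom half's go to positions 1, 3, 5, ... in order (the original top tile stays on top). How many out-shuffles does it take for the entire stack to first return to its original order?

The out-shuffle permutes the 12 positions with cycle lengths [1, 1, 10].
Every tile is home exactly when every cycle has completed a whole number of laps, i.e. after lcm(1, 10) = 10 out-shuffles.

10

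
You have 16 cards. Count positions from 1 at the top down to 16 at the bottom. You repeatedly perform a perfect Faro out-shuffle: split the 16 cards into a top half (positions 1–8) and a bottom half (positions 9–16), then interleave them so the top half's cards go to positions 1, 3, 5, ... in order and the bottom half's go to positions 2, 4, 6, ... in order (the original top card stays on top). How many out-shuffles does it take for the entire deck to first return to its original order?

4

The out-shuffle permutes the 16 positions with cycle lengths [1, 1, 2, 4, 4, 4].
Every card is home exactly when every cycle has completed a whole number of laps, i.e. after lcm(1, 2, 4) = 4 out-shuffles.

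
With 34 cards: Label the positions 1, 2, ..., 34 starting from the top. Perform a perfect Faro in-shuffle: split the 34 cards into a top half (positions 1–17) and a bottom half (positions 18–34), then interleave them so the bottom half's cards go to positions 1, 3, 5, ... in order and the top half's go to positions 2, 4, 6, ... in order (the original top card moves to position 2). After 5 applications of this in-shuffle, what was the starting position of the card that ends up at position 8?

9

Work backwards from position 8, undoing one in-shuffle at a time:
8 ← 4 ← 2 ← 1 ← 18 ← 9
So the card now at position 8 started at position 9.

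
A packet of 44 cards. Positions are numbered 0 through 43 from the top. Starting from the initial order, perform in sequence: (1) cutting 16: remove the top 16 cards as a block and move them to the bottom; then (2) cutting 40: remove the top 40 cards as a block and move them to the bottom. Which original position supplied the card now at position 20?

Undo the operations in reverse order, starting from position 20:
  undo op 2 (cut 40): 20 ← 16
  undo op 1 (cut 16): 16 ← 32
So the card at position 20 came from original position 32.

32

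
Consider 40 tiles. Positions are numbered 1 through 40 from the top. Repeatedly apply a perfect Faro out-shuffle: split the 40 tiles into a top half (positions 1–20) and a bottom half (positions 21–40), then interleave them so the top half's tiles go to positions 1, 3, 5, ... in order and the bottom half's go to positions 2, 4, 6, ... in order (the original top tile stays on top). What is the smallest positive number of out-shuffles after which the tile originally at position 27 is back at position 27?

Follow position 27 under repeated out-shuffles:
27 → 14 → 27
It first returns after 2 out-shuffles.

2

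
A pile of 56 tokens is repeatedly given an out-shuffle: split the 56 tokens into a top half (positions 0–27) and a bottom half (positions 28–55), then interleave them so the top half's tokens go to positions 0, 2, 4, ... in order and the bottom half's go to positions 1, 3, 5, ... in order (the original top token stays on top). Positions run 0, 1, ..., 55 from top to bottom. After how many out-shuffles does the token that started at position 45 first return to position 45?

Follow position 45 under repeated out-shuffles:
45 → 35 → 15 → 30 → 5 → 10 → 20 → 40 → 25 → 50 → 45
It first returns after 10 out-shuffles.

10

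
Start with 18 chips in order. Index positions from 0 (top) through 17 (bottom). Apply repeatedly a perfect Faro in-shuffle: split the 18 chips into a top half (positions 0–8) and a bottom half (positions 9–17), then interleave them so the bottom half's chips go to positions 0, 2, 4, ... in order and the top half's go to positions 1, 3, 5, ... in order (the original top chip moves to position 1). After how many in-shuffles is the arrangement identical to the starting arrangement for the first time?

The in-shuffle permutes the 18 positions with cycle lengths [18].
Every chip is home exactly when every cycle has completed a whole number of laps, i.e. after lcm(18) = 18 in-shuffles.

18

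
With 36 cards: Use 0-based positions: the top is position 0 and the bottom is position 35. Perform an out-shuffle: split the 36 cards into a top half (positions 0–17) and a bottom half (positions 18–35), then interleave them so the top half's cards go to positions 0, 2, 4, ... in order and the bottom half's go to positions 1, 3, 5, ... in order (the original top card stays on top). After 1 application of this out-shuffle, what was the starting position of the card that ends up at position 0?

Work backwards from position 0, undoing one out-shuffle at a time:
0 ← 0
So the card now at position 0 started at position 0.

0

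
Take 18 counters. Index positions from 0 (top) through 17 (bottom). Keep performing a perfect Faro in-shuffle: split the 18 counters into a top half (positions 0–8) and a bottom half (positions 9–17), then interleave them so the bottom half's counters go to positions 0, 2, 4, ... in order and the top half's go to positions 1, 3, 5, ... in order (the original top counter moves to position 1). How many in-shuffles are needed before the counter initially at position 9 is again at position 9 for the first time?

Follow position 9 under repeated in-shuffles:
9 → 0 → 1 → 3 → 7 → 15 → 12 → 6 → 13 → 8 → 17 → 16 → 14 → 10 → 2 → 5 → 11 → 4 → 9
It first returns after 18 in-shuffles.

18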